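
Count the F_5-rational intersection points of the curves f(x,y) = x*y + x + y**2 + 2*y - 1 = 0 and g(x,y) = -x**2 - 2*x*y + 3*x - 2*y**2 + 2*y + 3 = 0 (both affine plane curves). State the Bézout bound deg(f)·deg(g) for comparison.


Common zeros: {(1, 0)}; count = 1; Bézout bound = 4.

deg(f) = 2, deg(g) = 2, so Bézout bound = 4.
Scan x ∈ F_5. For each x, list the y ∈ F_5 with f(x, y) ≡ 0 and those with g(x, y) ≡ 0 (mod 5); the common zeros in that column are the intersection.
  x = 0: f ≡ 0 at y ∈ ∅; g ≡ 0 at y ∈ ∅; common: ∅.
  x = 1: f ≡ 0 at y ∈ {0, 2}; g ≡ 0 at y ∈ {0}; common: {0}.
  x = 2: f ≡ 0 at y ∈ ∅; g ≡ 0 at y ∈ {0, 4}; common: ∅.
  x = 3: f ≡ 0 at y ∈ ∅; g ≡ 0 at y ∈ {4}; common: ∅.
  x = 4: f ≡ 0 at y ∈ {1, 3}; g ≡ 0 at y ∈ ∅; common: ∅.
Collecting: common zeros = {(1, 0)}, so the count is 1.
Comparison with the Bézout bound: 1 ≤ 4 = deg(f)·deg(g), as expected for curves with no common component (the affine F_5-count falls short of the bound because intersections may lie at infinity, over extension fields, or carry multiplicity).


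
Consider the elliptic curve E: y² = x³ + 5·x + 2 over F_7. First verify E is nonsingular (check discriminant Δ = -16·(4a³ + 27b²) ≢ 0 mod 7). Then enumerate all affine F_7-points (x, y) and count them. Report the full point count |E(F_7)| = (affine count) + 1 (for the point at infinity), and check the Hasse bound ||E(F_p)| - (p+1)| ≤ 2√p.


Affine points = {(0, 3), (0, 4), (1, 1), (1, 6), (3, 3), (3, 4), (4, 3), (4, 4)}; affine count = 8; |E(F_7)| = 9.

Discriminant check: Δ ∝ 4a³ + 27b² = 4·5³ + 27·2² = 4·125 + 27·4 ≡ 6 (mod 7). Nonzero ⇒ E is nonsingular.
For each x ∈ F_7, compute rhs = x³ + 5·x + 2 mod 7, then count y ∈ F_7 with y² ≡ rhs.
  x = 0: rhs = 2, matching y values: 3, 4 (2 points).
  x = 1: rhs = 1, matching y values: 1, 6 (2 points).
  x = 2: rhs = 6, matching y values: none (0 points).
  x = 3: rhs = 2, matching y values: 3, 4 (2 points).
  x = 4: rhs = 2, matching y values: 3, 4 (2 points).
  x = 5: rhs = 5, matching y values: none (0 points).
  x = 6: rhs = 3, matching y values: none (0 points).
Total affine count: 8.
Full point count |E(F_7)| = 8 + 1 = 9.
Hasse bound: |9 − (7+1)| = |1| = 1 ≤ 2√7 ≈ 5.2915 ✓.


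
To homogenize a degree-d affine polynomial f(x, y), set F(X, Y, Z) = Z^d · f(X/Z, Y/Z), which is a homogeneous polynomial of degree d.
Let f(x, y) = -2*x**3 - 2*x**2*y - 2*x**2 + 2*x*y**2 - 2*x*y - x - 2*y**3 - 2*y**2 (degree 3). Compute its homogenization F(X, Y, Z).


F(X, Y, Z) = -2*X**3 - 2*X**2*Y - 2*X**2*Z + 2*X*Y**2 - 2*X*Y*Z - X*Z**2 - 2*Y**3 - 2*Y**2*Z

deg(f) = 3.
Substitute x = X/Z, y = Y/Z into f, then multiply by Z^3.
  monomial -2·x^3·y^0 ↦ -2·X^3·Y^0·Z^0.
  monomial -2·x^2·y^1 ↦ -2·X^2·Y^1·Z^0.
  monomial -2·x^2·y^0 ↦ -2·X^2·Y^0·Z^1.
  monomial 2·x^1·y^2 ↦ 2·X^1·Y^2·Z^0.
  monomial -2·x^1·y^1 ↦ -2·X^1·Y^1·Z^1.
  monomial -1·x^1·y^0 ↦ -1·X^1·Y^0·Z^2.
  monomial -2·x^0·y^3 ↦ -2·X^0·Y^3·Z^0.
  monomial -2·x^0·y^2 ↦ -2·X^0·Y^2·Z^1.
Collecting: F(X, Y, Z) = -2*X**3 - 2*X**2*Y - 2*X**2*Z + 2*X*Y**2 - 2*X*Y*Z - X*Z**2 - 2*Y**3 - 2*Y**2*Z.


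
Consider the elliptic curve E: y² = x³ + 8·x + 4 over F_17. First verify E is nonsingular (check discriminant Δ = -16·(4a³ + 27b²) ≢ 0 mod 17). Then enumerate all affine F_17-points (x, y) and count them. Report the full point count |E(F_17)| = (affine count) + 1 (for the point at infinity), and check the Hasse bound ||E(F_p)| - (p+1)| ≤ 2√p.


Affine points = {(0, 2), (0, 15), (1, 8), (1, 9), (3, 2), (3, 15), (4, 7), (4, 10), (5, 4), (5, 13), (6, 8), (6, 9), (8, 6), (8, 11), (10, 8), (10, 9), (12, 3), (12, 14), (14, 2), (14, 15)}; affine count = 20; |E(F_17)| = 21.

Discriminant check: Δ ∝ 4a³ + 27b² = 4·8³ + 27·4² = 4·512 + 27·16 ≡ 15 (mod 17). Nonzero ⇒ E is nonsingular.
For each x ∈ F_17, compute rhs = x³ + 8·x + 4 mod 17, then count y ∈ F_17 with y² ≡ rhs.
  x = 0: rhs = 4, matching y values: 2, 15 (2 points).
  x = 1: rhs = 13, matching y values: 8, 9 (2 points).
  x = 2: rhs = 11, matching y values: none (0 points).
  x = 3: rhs = 4, matching y values: 2, 15 (2 points).
  x = 4: rhs = 15, matching y values: 7, 10 (2 points).
  x = 5: rhs = 16, matching y values: 4, 13 (2 points).
  x = 6: rhs = 13, matching y values: 8, 9 (2 points).
  x = 7: rhs = 12, matching y values: none (0 points).
  x = 8: rhs = 2, matching y values: 6, 11 (2 points).
  x = 9: rhs = 6, matching y values: none (0 points).
  x = 10: rhs = 13, matching y values: 8, 9 (2 points).
  x = 11: rhs = 12, matching y values: none (0 points).
  x = 12: rhs = 9, matching y values: 3, 14 (2 points).
  x = 13: rhs = 10, matching y values: none (0 points).
  x = 14: rhs = 4, matching y values: 2, 15 (2 points).
  x = 15: rhs = 14, matching y values: none (0 points).
  x = 16: rhs = 12, matching y values: none (0 points).
Total affine count: 20.
Full point count |E(F_17)| = 20 + 1 = 21.
Hasse bound: |21 − (17+1)| = |3| = 3 ≤ 2√17 ≈ 8.2462 ✓.


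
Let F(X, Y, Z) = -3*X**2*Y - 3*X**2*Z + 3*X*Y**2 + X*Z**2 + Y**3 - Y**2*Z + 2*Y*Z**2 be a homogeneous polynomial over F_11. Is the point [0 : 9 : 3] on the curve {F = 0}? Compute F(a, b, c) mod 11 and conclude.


F(0,9,3) ≡ 10 (mod 11); P is NOT on the curve.

Evaluate F(0, 9, 3) term-by-term (mod 11).
  -3*X**2*Y ↦ -3·0·9·1 = 0
  -3*X**2*Z ↦ -3·0·1·3 = 0
  3*X*Y**2 ↦ 3·0·81·1 = 0
  X*Z**2 ↦ 1·0·1·9 = 0
  Y**3 ↦ 1·1·729·1 = 729
  -Y**2*Z ↦ -1·1·81·3 = -243
  2*Y*Z**2 ↦ 2·1·9·9 = 162
Sum: F(0, 9, 3) = (0) + (0) + (0) + (0) + (729) + (-243) + (162) = 648.
Reducing mod 11: 648 ≡ 10 (mod 11).
Since F(a, b, c) ≡ 10 ≠ 0 (mod 11), P does NOT lie on the curve.


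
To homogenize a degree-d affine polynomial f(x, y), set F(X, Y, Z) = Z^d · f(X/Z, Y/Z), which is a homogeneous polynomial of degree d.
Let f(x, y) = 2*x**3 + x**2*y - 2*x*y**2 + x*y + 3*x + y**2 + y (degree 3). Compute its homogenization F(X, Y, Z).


F(X, Y, Z) = 2*X**3 + X**2*Y - 2*X*Y**2 + X*Y*Z + 3*X*Z**2 + Y**2*Z + Y*Z**2

deg(f) = 3.
Substitute x = X/Z, y = Y/Z into f, then multiply by Z^3.
  monomial 2·x^3·y^0 ↦ 2·X^3·Y^0·Z^0.
  monomial 1·x^2·y^1 ↦ 1·X^2·Y^1·Z^0.
  monomial -2·x^1·y^2 ↦ -2·X^1·Y^2·Z^0.
  monomial 1·x^1·y^1 ↦ 1·X^1·Y^1·Z^1.
  monomial 3·x^1·y^0 ↦ 3·X^1·Y^0·Z^2.
  monomial 1·x^0·y^2 ↦ 1·X^0·Y^2·Z^1.
  monomial 1·x^0·y^1 ↦ 1·X^0·Y^1·Z^2.
Collecting: F(X, Y, Z) = 2*X**3 + X**2*Y - 2*X*Y**2 + X*Y*Z + 3*X*Z**2 + Y**2*Z + Y*Z**2.


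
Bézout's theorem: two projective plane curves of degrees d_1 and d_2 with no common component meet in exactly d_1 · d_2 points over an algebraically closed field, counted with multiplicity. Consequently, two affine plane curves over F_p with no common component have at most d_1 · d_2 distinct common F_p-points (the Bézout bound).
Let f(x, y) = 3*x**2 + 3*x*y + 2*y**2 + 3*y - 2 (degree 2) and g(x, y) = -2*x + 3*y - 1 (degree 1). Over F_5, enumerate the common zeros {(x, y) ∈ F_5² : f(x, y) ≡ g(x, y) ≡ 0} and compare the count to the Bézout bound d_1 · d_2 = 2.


Common zeros: {(2, 0), (3, 4)}; count = 2; Bézout bound = 2.

deg(f) = 2, deg(g) = 1, so Bézout bound = 2.
Scan x ∈ F_5. For each x, list the y ∈ F_5 with f(x, y) ≡ 0 and those with g(x, y) ≡ 0 (mod 5); the common zeros in that column are the intersection.
  x = 0: f ≡ 0 at y ∈ {3}; g ≡ 0 at y ∈ {2}; common: ∅.
  x = 1: f ≡ 0 at y ∈ ∅; g ≡ 0 at y ∈ {1}; common: ∅.
  x = 2: f ≡ 0 at y ∈ {0, 3}; g ≡ 0 at y ∈ {0}; common: {0}.
  x = 3: f ≡ 0 at y ∈ {0, 4}; g ≡ 0 at y ∈ {4}; common: {4}.
  x = 4: f ≡ 0 at y ∈ ∅; g ≡ 0 at y ∈ {3}; common: ∅.
Collecting: common zeros = {(2, 0), (3, 4)}, so the count is 2.
Comparison with the Bézout bound: 2 ≤ 2 = deg(f)·deg(g), as expected for curves with no common component (the bound is attained).


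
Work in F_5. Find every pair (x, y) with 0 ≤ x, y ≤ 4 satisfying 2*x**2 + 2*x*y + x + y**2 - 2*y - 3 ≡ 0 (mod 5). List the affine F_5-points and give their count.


Affine F_5-points: {(0, 3), (0, 4), (1, 0), (2, 1), (2, 2), (3, 2), (3, 4), (4, 1), (4, 3)}; count = 9.

For each of the 25 pairs (x, y) ∈ F_5², evaluate f(x, y) mod 5. Record the zeros.
  x = 0: [0↦2, 1↦1, 2↦2, 3↦0, 4↦0]  zeros at y ∈ {3, 4}
  x = 1: [0↦0, 1↦1, 2↦4, 3↦4, 4↦1]  zeros at y ∈ {0}
  x = 2: [0↦2, 1↦0, 2↦0, 3↦2, 4↦1]  zeros at y ∈ {1, 2}
  x = 3: [0↦3, 1↦3, 2↦0, 3↦4, 4↦0]  zeros at y ∈ {2, 4}
  x = 4: [0↦3, 1↦0, 2↦4, 3↦0, 4↦3]  zeros at y ∈ {1, 3}
Collecting zeros: affine points = {(0, 3), (0, 4), (1, 0), (2, 1), (2, 2), (3, 2), (3, 4), (4, 1), (4, 3)}.
Total count |C(F_5)_aff| = 9.


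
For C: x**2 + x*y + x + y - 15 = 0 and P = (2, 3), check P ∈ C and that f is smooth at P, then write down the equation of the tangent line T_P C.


Tangent line at P: 8*x + 3*y - 25 = 0.

Step 1: f(2, 3) = 0, so P lies on C.
Step 2: partial derivatives
  f_x(x, y) = 2*x + y + 1, f_y(x, y) = x + 1.
  f_x(P) = 8, f_y(P) = 3 (gradient nonzero, so P is smooth).
Step 3: tangent line at P: 8·(x − 2) + 3·(y − 3) = 0.
Expanding: 8*x + 3*y - 25 = 0.


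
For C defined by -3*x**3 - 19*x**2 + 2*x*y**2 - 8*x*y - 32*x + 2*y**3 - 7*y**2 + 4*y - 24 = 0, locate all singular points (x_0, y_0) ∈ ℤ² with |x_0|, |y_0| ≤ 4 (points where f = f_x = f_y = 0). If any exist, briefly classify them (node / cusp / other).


Singular points: {(-2, 2)}; classification: node.

Compute partial derivatives:
  f_x = -9*x**2 - 38*x + 2*y**2 - 8*y - 32.
  f_y = 4*x*y - 8*x + 6*y**2 - 14*y + 4.
Scan x_0 ∈ {−4, ..., 4}. For each x_0, f_y(x_0, y) is a polynomial in y; find its integer roots y ∈ {−4, ..., 4}, then test f_x and f at those candidates.
  x = -4: f_y(-4, y) = 6*y**2 - 30*y + 36; vanishes at y ∈ {2, 3}. (-4, 2): f_x = -32 ≠ 0; (-4, 3): f_x = -30 ≠ 0.
  x = -3: f_y(-3, y) = 6*y**2 - 26*y + 28; vanishes at y ∈ {2}. (-3, 2): f_x = -7 ≠ 0.
  x = -2: f_y(-2, y) = 6*y**2 - 22*y + 20; vanishes at y ∈ {2}. (-2, 2): f_x = 0, f = 0 — SINGULAR.
  x = -1: f_y(-1, y) = 6*y**2 - 18*y + 12; vanishes at y ∈ {1, 2}. (-1, 1): f_x = -9 ≠ 0; (-1, 2): f_x = -11 ≠ 0.
  x = 0: f_y(0, y) = 6*y**2 - 14*y + 4; vanishes at y ∈ {2}. (0, 2): f_x = -40 ≠ 0.
  x = 1: f_y(1, y) = 6*y**2 - 10*y - 4; vanishes at y ∈ {2}. (1, 2): f_x = -87 ≠ 0.
  x = 2: f_y(2, y) = 6*y**2 - 6*y - 12; vanishes at y ∈ {-1, 2}. (2, -1): f_x = -134 ≠ 0; (2, 2): f_x = -152 ≠ 0.
  x = 3: f_y(3, y) = 6*y**2 - 2*y - 20; vanishes at y ∈ {2}. (3, 2): f_x = -235 ≠ 0.
  x = 4: f_y(4, y) = 6*y**2 + 2*y - 28; vanishes at y ∈ {2}. (4, 2): f_x = -336 ≠ 0.
Only singular point on the grid: (-2, 2).
Classify: substitute x = -2 + u, y = 2 + v and expand: f = -3*u**3 - u**2 + 2*u*v**2 + 2*v**3 + v**2.
No constant or linear terms (consistent with a singular point). Quadratic part: -u**2 + v**2. Cubic part: -3*u**3 + 2*u*v**2 + 2*v**3.
The quadratic part v**2 - u**2 = (v − u)(v + u) splits into two distinct linear factors, so there are two distinct tangent lines y − 2 = ±(x − -2) — this is a node (ordinary double point).
Classification: node.


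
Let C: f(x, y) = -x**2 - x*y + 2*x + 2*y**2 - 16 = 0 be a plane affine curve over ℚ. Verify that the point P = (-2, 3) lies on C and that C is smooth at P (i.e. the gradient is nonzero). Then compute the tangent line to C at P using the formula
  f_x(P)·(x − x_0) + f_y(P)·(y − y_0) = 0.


Tangent line at P: 3*x + 14*y - 36 = 0.

Step 1: f(-2, 3) = 0, so P lies on C.
Step 2: partial derivatives
  f_x(x, y) = -2*x - y + 2, f_y(x, y) = -x + 4*y.
  f_x(P) = 3, f_y(P) = 14 (gradient nonzero, so P is smooth).
Step 3: tangent line at P: 3·(x − -2) + 14·(y − 3) = 0.
Expanding: 3*x + 14*y - 36 = 0.


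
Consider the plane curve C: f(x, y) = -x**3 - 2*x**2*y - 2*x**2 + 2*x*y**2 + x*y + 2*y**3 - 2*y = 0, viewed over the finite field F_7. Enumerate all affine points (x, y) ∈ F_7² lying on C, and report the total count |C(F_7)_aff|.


Affine F_7-points: {(0, 0), (0, 1), (0, 6), (1, 6), (2, 2), (2, 5), (5, 0), (5, 1), (6, 6)}; count = 9.

For each of the 49 pairs (x, y) ∈ F_7², evaluate f(x, y) mod 7. Record the zeros.
  x = 0: [0↦0, 1↦0, 2↦5, 3↦6, 4↦1, 5↦2, 6↦0]  zeros at y ∈ {0, 1, 6}
  x = 1: [0↦4, 1↦5, 2↦1, 3↦4, 4↦5, 5↦2, 6↦0]  zeros at y ∈ {6}
  x = 2: [0↦5, 1↦3, 2↦0, 3↦1, 4↦4, 5↦0, 6↦1]  zeros at y ∈ {2, 5}
  x = 3: [0↦4, 1↦2, 2↦3, 3↦5, 4↦6, 5↦4, 6↦4]  zeros at y ∈ ∅
  x = 4: [0↦2, 1↦3, 2↦4, 3↦3, 4↦5, 5↦1, 6↦3]  zeros at y ∈ ∅
  x = 5: [0↦0, 1↦0, 2↦4, 3↦3, 4↦2, 5↦6, 6↦6]  zeros at y ∈ {0, 1}
  x = 6: [0↦6, 1↦1, 2↦4, 3↦6, 4↦5, 5↦6, 6↦0]  zeros at y ∈ {6}
Collecting zeros: affine points = {(0, 0), (0, 1), (0, 6), (1, 6), (2, 2), (2, 5), (5, 0), (5, 1), (6, 6)}.
Total count |C(F_7)_aff| = 9.


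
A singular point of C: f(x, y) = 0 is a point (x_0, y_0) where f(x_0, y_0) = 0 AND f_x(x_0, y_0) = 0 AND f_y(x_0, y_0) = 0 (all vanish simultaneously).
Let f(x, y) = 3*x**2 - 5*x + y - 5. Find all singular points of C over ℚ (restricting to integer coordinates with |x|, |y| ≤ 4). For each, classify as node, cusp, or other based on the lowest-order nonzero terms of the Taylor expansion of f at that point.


No singular points in the scanned grid; C is smooth there.

Compute partial derivatives:
  f_x = 6*x - 5.
  f_y = 1.
f_y = 1 is a nonzero constant, so f_y never vanishes: no point (x, y) can satisfy f = f_x = f_y = 0. In particular no (x, y) ∈ {−4, ..., 4}² is singular; the curve is smooth.


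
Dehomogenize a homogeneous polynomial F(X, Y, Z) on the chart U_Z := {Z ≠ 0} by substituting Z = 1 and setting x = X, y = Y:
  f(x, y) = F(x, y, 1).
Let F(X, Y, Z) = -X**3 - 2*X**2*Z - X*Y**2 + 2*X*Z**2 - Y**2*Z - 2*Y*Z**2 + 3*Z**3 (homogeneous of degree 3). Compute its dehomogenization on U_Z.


f(x, y) = -x**3 - 2*x**2 - x*y**2 + 2*x - y**2 - 2*y + 3

On U_Z we set Z = 1. Each monomial c·X^i·Y^j·Z^k in F becomes c·x^i·y^j·1^k = c·x^i·y^j.
Substituting Z = 1: F(X, Y, 1) = -x**3 - 2*x**2 - x*y**2 + 2*x - y**2 - 2*y + 3.
Note: deg(f) ≤ deg(F) = 3; strict inequality happens when F is divisible by Z (lost terms).


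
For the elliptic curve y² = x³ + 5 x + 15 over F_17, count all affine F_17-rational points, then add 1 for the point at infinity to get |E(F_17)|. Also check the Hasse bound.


Affine points = {(0, 7), (0, 10), (1, 2), (1, 15), (2, 4), (2, 13), (7, 6), (7, 11), (12, 1), (12, 16), (13, 4), (13, 13), (16, 3), (16, 14)}; affine count = 14; |E(F_17)| = 15.

Discriminant check: Δ ∝ 4a³ + 27b² = 4·5³ + 27·15² = 4·125 + 27·225 ≡ 13 (mod 17). Nonzero ⇒ E is nonsingular.
For each x ∈ F_17, compute rhs = x³ + 5·x + 15 mod 17, then count y ∈ F_17 with y² ≡ rhs.
  x = 0: rhs = 15, matching y values: 7, 10 (2 points).
  x = 1: rhs = 4, matching y values: 2, 15 (2 points).
  x = 2: rhs = 16, matching y values: 4, 13 (2 points).
  x = 3: rhs = 6, matching y values: none (0 points).
  x = 4: rhs = 14, matching y values: none (0 points).
  x = 5: rhs = 12, matching y values: none (0 points).
  x = 6: rhs = 6, matching y values: none (0 points).
  x = 7: rhs = 2, matching y values: 6, 11 (2 points).
  x = 8: rhs = 6, matching y values: none (0 points).
  x = 9: rhs = 7, matching y values: none (0 points).
  x = 10: rhs = 11, matching y values: none (0 points).
  x = 11: rhs = 7, matching y values: none (0 points).
  x = 12: rhs = 1, matching y values: 1, 16 (2 points).
  x = 13: rhs = 16, matching y values: 4, 13 (2 points).
  x = 14: rhs = 7, matching y values: none (0 points).
  x = 15: rhs = 14, matching y values: none (0 points).
  x = 16: rhs = 9, matching y values: 3, 14 (2 points).
Total affine count: 14.
Full point count |E(F_17)| = 14 + 1 = 15.
Hasse bound: |15 − (17+1)| = |-3| = 3 ≤ 2√17 ≈ 8.2462 ✓.


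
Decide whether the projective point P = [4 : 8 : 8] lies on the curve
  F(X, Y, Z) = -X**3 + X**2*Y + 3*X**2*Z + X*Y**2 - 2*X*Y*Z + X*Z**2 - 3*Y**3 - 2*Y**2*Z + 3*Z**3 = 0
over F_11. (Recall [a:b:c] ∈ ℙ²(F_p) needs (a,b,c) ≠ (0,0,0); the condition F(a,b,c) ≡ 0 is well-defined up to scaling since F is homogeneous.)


F(4,8,8) ≡ 7 (mod 11); P is NOT on the curve.

Evaluate F(4, 8, 8) term-by-term (mod 11).
  -X**3 ↦ -1·64·1·1 = -64
  X**2*Y ↦ 1·16·8·1 = 128
  3*X**2*Z ↦ 3·16·1·8 = 384
  X*Y**2 ↦ 1·4·64·1 = 256
  -2*X*Y*Z ↦ -2·4·8·8 = -512
  X*Z**2 ↦ 1·4·1·64 = 256
  -3*Y**3 ↦ -3·1·512·1 = -1536
  -2*Y**2*Z ↦ -2·1·64·8 = -1024
  3*Z**3 ↦ 3·1·1·512 = 1536
Sum: F(4, 8, 8) = (-64) + (128) + (384) + (256) + (-512) + (256) + (-1536) + (-1024) + (1536) = -576.
Reducing mod 11: -576 ≡ 7 (mod 11).
Since F(a, b, c) ≡ 7 ≠ 0 (mod 11), P does NOT lie on the curve.


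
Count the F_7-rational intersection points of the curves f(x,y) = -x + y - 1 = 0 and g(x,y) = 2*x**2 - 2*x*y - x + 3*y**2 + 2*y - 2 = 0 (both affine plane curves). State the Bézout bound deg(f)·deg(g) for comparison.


Common zeros: ∅; count = 0; Bézout bound = 2.

deg(f) = 1, deg(g) = 2, so Bézout bound = 2.
Scan x ∈ F_7. For each x, list the y ∈ F_7 with f(x, y) ≡ 0 and those with g(x, y) ≡ 0 (mod 7); the common zeros in that column are the intersection.
  x = 0: f ≡ 0 at y ∈ {1}; g ≡ 0 at y ∈ {2}; common: ∅.
  x = 1: f ≡ 0 at y ∈ {2}; g ≡ 0 at y ∈ ∅; common: ∅.
  x = 2: f ≡ 0 at y ∈ {3}; g ≡ 0 at y ∈ ∅; common: ∅.
  x = 3: f ≡ 0 at y ∈ {4}; g ≡ 0 at y ∈ {3}; common: ∅.
  x = 4: f ≡ 0 at y ∈ {5}; g ≡ 0 at y ∈ {3, 6}; common: ∅.
  x = 5: f ≡ 0 at y ∈ {6}; g ≡ 0 at y ∈ ∅; common: ∅.
  x = 6: f ≡ 0 at y ∈ {0}; g ≡ 0 at y ∈ {2, 6}; common: ∅.
Collecting: common zeros = ∅, so the count is 0.
Comparison with the Bézout bound: 0 ≤ 2 = deg(f)·deg(g), as expected for curves with no common component (the affine F_7-count falls short of the bound because intersections may lie at infinity, over extension fields, or carry multiplicity).


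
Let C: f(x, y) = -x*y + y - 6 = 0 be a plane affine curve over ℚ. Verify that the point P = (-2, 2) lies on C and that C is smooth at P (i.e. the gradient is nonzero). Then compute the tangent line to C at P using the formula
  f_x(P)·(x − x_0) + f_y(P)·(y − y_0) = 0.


Tangent line at P: -2*x + 3*y - 10 = 0.

Step 1: f(-2, 2) = 0, so P lies on C.
Step 2: partial derivatives
  f_x(x, y) = -y, f_y(x, y) = 1 - x.
  f_x(P) = -2, f_y(P) = 3 (gradient nonzero, so P is smooth).
Step 3: tangent line at P: -2·(x − -2) + 3·(y − 2) = 0.
Expanding: -2*x + 3*y - 10 = 0.


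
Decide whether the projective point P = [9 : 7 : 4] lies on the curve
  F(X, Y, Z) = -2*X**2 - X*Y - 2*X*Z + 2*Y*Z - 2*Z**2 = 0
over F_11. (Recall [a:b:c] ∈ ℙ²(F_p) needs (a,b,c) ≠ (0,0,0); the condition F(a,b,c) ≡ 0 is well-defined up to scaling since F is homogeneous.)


F(9,7,4) ≡ 2 (mod 11); P is NOT on the curve.

Evaluate F(9, 7, 4) term-by-term (mod 11).
  -2*X**2 ↦ -2·81·1·1 = -162
  -X*Y ↦ -1·9·7·1 = -63
  -2*X*Z ↦ -2·9·1·4 = -72
  2*Y*Z ↦ 2·1·7·4 = 56
  -2*Z**2 ↦ -2·1·1·16 = -32
Sum: F(9, 7, 4) = (-162) + (-63) + (-72) + (56) + (-32) = -273.
Reducing mod 11: -273 ≡ 2 (mod 11).
Since F(a, b, c) ≡ 2 ≠ 0 (mod 11), P does NOT lie on the curve.


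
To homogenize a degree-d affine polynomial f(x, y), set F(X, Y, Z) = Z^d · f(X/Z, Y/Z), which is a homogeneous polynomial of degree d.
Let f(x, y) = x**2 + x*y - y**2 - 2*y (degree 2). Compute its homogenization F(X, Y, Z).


F(X, Y, Z) = X**2 + X*Y - Y**2 - 2*Y*Z

deg(f) = 2.
Substitute x = X/Z, y = Y/Z into f, then multiply by Z^2.
  monomial 1·x^2·y^0 ↦ 1·X^2·Y^0·Z^0.
  monomial 1·x^1·y^1 ↦ 1·X^1·Y^1·Z^0.
  monomial -1·x^0·y^2 ↦ -1·X^0·Y^2·Z^0.
  monomial -2·x^0·y^1 ↦ -2·X^0·Y^1·Z^1.
Collecting: F(X, Y, Z) = X**2 + X*Y - Y**2 - 2*Y*Z.


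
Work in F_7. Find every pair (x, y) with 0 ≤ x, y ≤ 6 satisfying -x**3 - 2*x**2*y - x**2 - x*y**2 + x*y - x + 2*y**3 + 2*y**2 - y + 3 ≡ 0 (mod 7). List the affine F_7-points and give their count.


Affine F_7-points: {(1, 0), (3, 2), (4, 6)}; count = 3.

For each of the 49 pairs (x, y) ∈ F_7², evaluate f(x, y) mod 7. Record the zeros.
  x = 0: [0↦3, 1↦6, 2↦4, 3↦2, 4↦5, 5↦4, 6↦4]  zeros at y ∈ ∅
  x = 1: [0↦0, 1↦1, 2↦2, 3↦1, 4↦3, 5↦6, 6↦1]  zeros at y ∈ {0}
  x = 2: [0↦3, 1↦5, 2↦5, 3↦1, 4↦5, 5↦1, 6↦1]  zeros at y ∈ ∅
  x = 3: [0↦6, 1↦5, 2↦0, 3↦3, 4↦5, 5↦4, 6↦5]  zeros at y ∈ {2}
  x = 4: [0↦3, 1↦2, 2↦2, 3↦1, 4↦4, 5↦2, 6↦0]  zeros at y ∈ {6}
  x = 5: [0↦2, 1↦4, 2↦5, 3↦3, 4↦3, 5↦3, 6↦1]  zeros at y ∈ ∅
  x = 6: [0↦4, 1↦5, 2↦3, 3↦3, 4↦3, 5↦1, 6↦2]  zeros at y ∈ ∅
Collecting zeros: affine points = {(1, 0), (3, 2), (4, 6)}.
Total count |C(F_7)_aff| = 3.


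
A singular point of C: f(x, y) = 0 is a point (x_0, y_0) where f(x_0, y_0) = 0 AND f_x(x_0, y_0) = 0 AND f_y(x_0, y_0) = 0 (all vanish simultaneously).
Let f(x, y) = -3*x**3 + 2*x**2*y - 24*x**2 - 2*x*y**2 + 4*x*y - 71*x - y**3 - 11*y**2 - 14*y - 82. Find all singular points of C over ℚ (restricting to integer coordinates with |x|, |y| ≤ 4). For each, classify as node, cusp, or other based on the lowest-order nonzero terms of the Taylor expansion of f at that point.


Singular points: {(-3, -2)}; classification: node.

Compute partial derivatives:
  f_x = -9*x**2 + 4*x*y - 48*x - 2*y**2 + 4*y - 71.
  f_y = 2*x**2 - 4*x*y + 4*x - 3*y**2 - 22*y - 14.
Scan x_0 ∈ {−4, ..., 4}. For each x_0, f_y(x_0, y) is a polynomial in y; find its integer roots y ∈ {−4, ..., 4}, then test f_x and f at those candidates.
  x = -4: f_y(-4, y) = -3*y**2 - 6*y + 2; no integer root y with |y| ≤ 4.
  x = -3: f_y(-3, y) = -3*y**2 - 10*y - 8; vanishes at y ∈ {-2}. (-3, -2): f_x = 0, f = 0 — SINGULAR.
  x = -2: f_y(-2, y) = -3*y**2 - 14*y - 14; no integer root y with |y| ≤ 4.
  x = -1: f_y(-1, y) = -3*y**2 - 18*y - 16; no integer root y with |y| ≤ 4.
  x = 0: f_y(0, y) = -3*y**2 - 22*y - 14; no integer root y with |y| ≤ 4.
  x = 1: f_y(1, y) = -3*y**2 - 26*y - 8; no integer root y with |y| ≤ 4.
  x = 2: f_y(2, y) = -3*y**2 - 30*y + 2; no integer root y with |y| ≤ 4.
  x = 3: f_y(3, y) = -3*y**2 - 34*y + 16; no integer root y with |y| ≤ 4.
  x = 4: f_y(4, y) = -3*y**2 - 38*y + 34; no integer root y with |y| ≤ 4.
Only singular point on the grid: (-3, -2).
Classify: substitute x = -3 + u, y = -2 + v and expand: f = -3*u**3 + 2*u**2*v - u**2 - 2*u*v**2 - v**3 + v**2.
No constant or linear terms (consistent with a singular point). Quadratic part: -u**2 + v**2. Cubic part: -3*u**3 + 2*u**2*v - 2*u*v**2 - v**3.
The quadratic part v**2 - u**2 = (v − u)(v + u) splits into two distinct linear factors, so there are two distinct tangent lines y − -2 = ±(x − -3) — this is a node (ordinary double point).
Classification: node.


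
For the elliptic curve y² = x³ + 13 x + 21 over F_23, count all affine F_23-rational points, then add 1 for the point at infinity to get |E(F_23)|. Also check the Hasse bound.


Affine points = {(1, 9), (1, 14), (2, 3), (2, 20), (3, 8), (3, 15), (5, 2), (5, 21), (6, 4), (6, 19), (7, 8), (7, 15), (8, 4), (8, 19), (9, 4), (9, 19), (10, 1), (10, 22), (11, 0), (13, 8), (13, 15), (14, 7), (14, 16), (15, 7), (15, 16), (16, 1), (16, 22), (17, 7), (17, 16), (20, 1), (20, 22)}; affine count = 31; |E(F_23)| = 32.

Discriminant check: Δ ∝ 4a³ + 27b² = 4·13³ + 27·21² = 4·2197 + 27·441 ≡ 18 (mod 23). Nonzero ⇒ E is nonsingular.
For each x ∈ F_23, compute rhs = x³ + 13·x + 21 mod 23, then count y ∈ F_23 with y² ≡ rhs.
  x = 0: rhs = 21, matching y values: none (0 points).
  x = 1: rhs = 12, matching y values: 9, 14 (2 points).
  x = 2: rhs = 9, matching y values: 3, 20 (2 points).
  x = 3: rhs = 18, matching y values: 8, 15 (2 points).
  x = 4: rhs = 22, matching y values: none (0 points).
  x = 5: rhs = 4, matching y values: 2, 21 (2 points).
  x = 6: rhs = 16, matching y values: 4, 19 (2 points).
  x = 7: rhs = 18, matching y values: 8, 15 (2 points).
  x = 8: rhs = 16, matching y values: 4, 19 (2 points).
  x = 9: rhs = 16, matching y values: 4, 19 (2 points).
  x = 10: rhs = 1, matching y values: 1, 22 (2 points).
  x = 11: rhs = 0, matching y values: 0 (1 points).
  x = 12: rhs = 19, matching y values: none (0 points).
  x = 13: rhs = 18, matching y values: 8, 15 (2 points).
  x = 14: rhs = 3, matching y values: 7, 16 (2 points).
  x = 15: rhs = 3, matching y values: 7, 16 (2 points).
  x = 16: rhs = 1, matching y values: 1, 22 (2 points).
  x = 17: rhs = 3, matching y values: 7, 16 (2 points).
  x = 18: rhs = 15, matching y values: none (0 points).
  x = 19: rhs = 20, matching y values: none (0 points).
  x = 20: rhs = 1, matching y values: 1, 22 (2 points).
  x = 21: rhs = 10, matching y values: none (0 points).
  x = 22: rhs = 7, matching y values: none (0 points).
Total affine count: 31.
Full point count |E(F_23)| = 31 + 1 = 32.
Hasse bound: |32 − (23+1)| = |8| = 8 ≤ 2√23 ≈ 9.5917 ✓.


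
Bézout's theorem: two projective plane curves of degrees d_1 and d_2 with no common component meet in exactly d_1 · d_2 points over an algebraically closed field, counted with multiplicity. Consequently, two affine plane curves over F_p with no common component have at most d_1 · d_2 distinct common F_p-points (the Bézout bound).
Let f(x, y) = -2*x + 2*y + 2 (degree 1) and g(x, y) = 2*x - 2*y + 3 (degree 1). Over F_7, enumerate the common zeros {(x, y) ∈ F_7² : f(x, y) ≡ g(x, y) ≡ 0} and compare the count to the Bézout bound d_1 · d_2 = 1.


Common zeros: ∅; count = 0; Bézout bound = 1.

deg(f) = 1, deg(g) = 1, so Bézout bound = 1.
Scan x ∈ F_7. For each x, list the y ∈ F_7 with f(x, y) ≡ 0 and those with g(x, y) ≡ 0 (mod 7); the common zeros in that column are the intersection.
  x = 0: f ≡ 0 at y ∈ {6}; g ≡ 0 at y ∈ {5}; common: ∅.
  x = 1: f ≡ 0 at y ∈ {0}; g ≡ 0 at y ∈ {6}; common: ∅.
  x = 2: f ≡ 0 at y ∈ {1}; g ≡ 0 at y ∈ {0}; common: ∅.
  x = 3: f ≡ 0 at y ∈ {2}; g ≡ 0 at y ∈ {1}; common: ∅.
  x = 4: f ≡ 0 at y ∈ {3}; g ≡ 0 at y ∈ {2}; common: ∅.
  x = 5: f ≡ 0 at y ∈ {4}; g ≡ 0 at y ∈ {3}; common: ∅.
  x = 6: f ≡ 0 at y ∈ {5}; g ≡ 0 at y ∈ {4}; common: ∅.
Collecting: common zeros = ∅, so the count is 0.
Comparison with the Bézout bound: 0 ≤ 1 = deg(f)·deg(g), as expected for curves with no common component (the affine F_7-count falls short of the bound because intersections may lie at infinity, over extension fields, or carry multiplicity).


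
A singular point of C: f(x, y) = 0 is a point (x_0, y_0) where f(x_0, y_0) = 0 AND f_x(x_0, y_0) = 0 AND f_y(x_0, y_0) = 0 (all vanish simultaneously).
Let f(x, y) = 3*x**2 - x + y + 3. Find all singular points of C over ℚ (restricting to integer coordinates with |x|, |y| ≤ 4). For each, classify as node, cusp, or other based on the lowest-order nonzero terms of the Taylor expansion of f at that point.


No singular points in the scanned grid; C is smooth there.

Compute partial derivatives:
  f_x = 6*x - 1.
  f_y = 1.
f_y = 1 is a nonzero constant, so f_y never vanishes: no point (x, y) can satisfy f = f_x = f_y = 0. In particular no (x, y) ∈ {−4, ..., 4}² is singular; the curve is smooth.


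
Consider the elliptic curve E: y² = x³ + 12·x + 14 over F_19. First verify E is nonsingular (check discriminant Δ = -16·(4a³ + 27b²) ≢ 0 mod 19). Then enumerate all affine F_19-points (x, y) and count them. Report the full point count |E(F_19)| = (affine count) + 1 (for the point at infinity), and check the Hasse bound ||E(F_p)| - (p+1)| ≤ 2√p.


Affine points = {(3, 1), (3, 18), (5, 3), (5, 16), (6, 6), (6, 13), (7, 2), (7, 17), (12, 9), (12, 10), (13, 7), (13, 12), (14, 0), (15, 4), (15, 15), (17, 1), (17, 18), (18, 1), (18, 18)}; affine count = 19; |E(F_19)| = 20.

Discriminant check: Δ ∝ 4a³ + 27b² = 4·12³ + 27·14² = 4·1728 + 27·196 ≡ 6 (mod 19). Nonzero ⇒ E is nonsingular.
For each x ∈ F_19, compute rhs = x³ + 12·x + 14 mod 19, then count y ∈ F_19 with y² ≡ rhs.
  x = 0: rhs = 14, matching y values: none (0 points).
  x = 1: rhs = 8, matching y values: none (0 points).
  x = 2: rhs = 8, matching y values: none (0 points).
  x = 3: rhs = 1, matching y values: 1, 18 (2 points).
  x = 4: rhs = 12, matching y values: none (0 points).
  x = 5: rhs = 9, matching y values: 3, 16 (2 points).
  x = 6: rhs = 17, matching y values: 6, 13 (2 points).
  x = 7: rhs = 4, matching y values: 2, 17 (2 points).
  x = 8: rhs = 14, matching y values: none (0 points).
  x = 9: rhs = 15, matching y values: none (0 points).
  x = 10: rhs = 13, matching y values: none (0 points).
  x = 11: rhs = 14, matching y values: none (0 points).
  x = 12: rhs = 5, matching y values: 9, 10 (2 points).
  x = 13: rhs = 11, matching y values: 7, 12 (2 points).
  x = 14: rhs = 0, matching y values: 0 (1 points).
  x = 15: rhs = 16, matching y values: 4, 15 (2 points).
  x = 16: rhs = 8, matching y values: none (0 points).
  x = 17: rhs = 1, matching y values: 1, 18 (2 points).
  x = 18: rhs = 1, matching y values: 1, 18 (2 points).
Total affine count: 19.
Full point count |E(F_19)| = 19 + 1 = 20.
Hasse bound: |20 − (19+1)| = |0| = 0 ≤ 2√19 ≈ 8.7178 ✓.


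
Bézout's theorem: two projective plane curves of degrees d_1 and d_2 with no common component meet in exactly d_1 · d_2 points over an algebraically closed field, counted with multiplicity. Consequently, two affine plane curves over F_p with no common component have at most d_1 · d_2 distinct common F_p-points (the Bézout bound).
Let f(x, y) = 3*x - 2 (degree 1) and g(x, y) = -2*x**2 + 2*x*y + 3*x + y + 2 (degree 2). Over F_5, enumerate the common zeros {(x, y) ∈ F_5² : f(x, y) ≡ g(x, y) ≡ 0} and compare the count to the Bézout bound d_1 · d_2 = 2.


Common zeros: {(4, 2)}; count = 1; Bézout bound = 2.

deg(f) = 1, deg(g) = 2, so Bézout bound = 2.
Scan x ∈ F_5. For each x, list the y ∈ F_5 with f(x, y) ≡ 0 and those with g(x, y) ≡ 0 (mod 5); the common zeros in that column are the intersection.
  x = 0: f ≡ 0 at y ∈ ∅; g ≡ 0 at y ∈ {3}; common: ∅.
  x = 1: f ≡ 0 at y ∈ ∅; g ≡ 0 at y ∈ {4}; common: ∅.
  x = 2: f ≡ 0 at y ∈ ∅; g ≡ 0 at y ∈ {0, 1, 2, 3, 4}; common: ∅.
  x = 3: f ≡ 0 at y ∈ ∅; g ≡ 0 at y ∈ {1}; common: ∅.
  x = 4: f ≡ 0 at y ∈ {0, 1, 2, 3, 4}; g ≡ 0 at y ∈ {2}; common: {2}.
Collecting: common zeros = {(4, 2)}, so the count is 1.
Comparison with the Bézout bound: 1 ≤ 2 = deg(f)·deg(g), as expected for curves with no common component (the affine F_5-count falls short of the bound because intersections may lie at infinity, over extension fields, or carry multiplicity).


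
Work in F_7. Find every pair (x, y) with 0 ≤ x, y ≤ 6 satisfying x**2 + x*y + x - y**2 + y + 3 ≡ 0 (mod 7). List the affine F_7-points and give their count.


Affine F_7-points: {(5, 3)}; count = 1.

For each of the 49 pairs (x, y) ∈ F_7², evaluate f(x, y) mod 7. Record the zeros.
  x = 0: [0↦3, 1↦3, 2↦1, 3↦4, 4↦5, 5↦4, 6↦1]  zeros at y ∈ ∅
  x = 1: [0↦5, 1↦6, 2↦5, 3↦2, 4↦4, 5↦4, 6↦2]  zeros at y ∈ ∅
  x = 2: [0↦2, 1↦4, 2↦4, 3↦2, 4↦5, 5↦6, 6↦5]  zeros at y ∈ ∅
  x = 3: [0↦1, 1↦4, 2↦5, 3↦4, 4↦1, 5↦3, 6↦3]  zeros at y ∈ ∅
  x = 4: [0↦2, 1↦6, 2↦1, 3↦1, 4↦6, 5↦2, 6↦3]  zeros at y ∈ ∅
  x = 5: [0↦5, 1↦3, 2↦6, 3↦0, 4↦6, 5↦3, 6↦5]  zeros at y ∈ {3}
  x = 6: [0↦3, 1↦2, 2↦6, 3↦1, 4↦1, 5↦6, 6↦2]  zeros at y ∈ ∅
Collecting zeros: affine points = {(5, 3)}.
Total count |C(F_7)_aff| = 1.


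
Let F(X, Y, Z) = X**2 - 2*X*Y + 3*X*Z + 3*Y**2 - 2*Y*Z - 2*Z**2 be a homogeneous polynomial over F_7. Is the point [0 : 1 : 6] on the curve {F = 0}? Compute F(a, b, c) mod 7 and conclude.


F(0,1,6) ≡ 3 (mod 7); P is NOT on the curve.

Evaluate F(0, 1, 6) term-by-term (mod 7).
  X**2 ↦ 1·0·1·1 = 0
  -2*X*Y ↦ -2·0·1·1 = 0
  3*X*Z ↦ 3·0·1·6 = 0
  3*Y**2 ↦ 3·1·1·1 = 3
  -2*Y*Z ↦ -2·1·1·6 = -12
  -2*Z**2 ↦ -2·1·1·36 = -72
Sum: F(0, 1, 6) = (0) + (0) + (0) + (3) + (-12) + (-72) = -81.
Reducing mod 7: -81 ≡ 3 (mod 7).
Since F(a, b, c) ≡ 3 ≠ 0 (mod 7), P does NOT lie on the curve.


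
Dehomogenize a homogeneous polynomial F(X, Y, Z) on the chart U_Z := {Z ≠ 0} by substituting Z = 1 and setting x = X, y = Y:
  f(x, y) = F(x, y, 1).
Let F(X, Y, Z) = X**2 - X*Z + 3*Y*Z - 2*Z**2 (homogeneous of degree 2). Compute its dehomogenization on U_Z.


f(x, y) = x**2 - x + 3*y - 2

On U_Z we set Z = 1. Each monomial c·X^i·Y^j·Z^k in F becomes c·x^i·y^j·1^k = c·x^i·y^j.
Substituting Z = 1: F(X, Y, 1) = x**2 - x + 3*y - 2.
Note: deg(f) ≤ deg(F) = 2; strict inequality happens when F is divisible by Z (lost terms).


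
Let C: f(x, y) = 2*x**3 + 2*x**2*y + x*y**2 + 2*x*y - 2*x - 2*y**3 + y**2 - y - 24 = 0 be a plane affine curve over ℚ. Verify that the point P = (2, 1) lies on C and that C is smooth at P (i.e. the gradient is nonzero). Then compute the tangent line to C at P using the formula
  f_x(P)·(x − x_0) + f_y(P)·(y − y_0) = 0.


Tangent line at P: 33*x + 11*y - 77 = 0.

Step 1: f(2, 1) = 0, so P lies on C.
Step 2: partial derivatives
  f_x(x, y) = 6*x**2 + 4*x*y + y**2 + 2*y - 2, f_y(x, y) = 2*x**2 + 2*x*y + 2*x - 6*y**2 + 2*y - 1.
  f_x(P) = 33, f_y(P) = 11 (gradient nonzero, so P is smooth).
Step 3: tangent line at P: 33·(x − 2) + 11·(y − 1) = 0.
Expanding: 33*x + 11*y - 77 = 0.


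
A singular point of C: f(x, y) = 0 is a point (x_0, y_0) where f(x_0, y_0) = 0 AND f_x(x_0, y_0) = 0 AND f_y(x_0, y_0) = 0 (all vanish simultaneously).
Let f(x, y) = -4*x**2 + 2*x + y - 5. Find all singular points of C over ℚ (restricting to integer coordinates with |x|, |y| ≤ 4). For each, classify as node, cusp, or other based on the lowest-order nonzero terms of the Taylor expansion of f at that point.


No singular points in the scanned grid; C is smooth there.

Compute partial derivatives:
  f_x = 2 - 8*x.
  f_y = 1.
f_y = 1 is a nonzero constant, so f_y never vanishes: no point (x, y) can satisfy f = f_x = f_y = 0. In particular no (x, y) ∈ {−4, ..., 4}² is singular; the curve is smooth.


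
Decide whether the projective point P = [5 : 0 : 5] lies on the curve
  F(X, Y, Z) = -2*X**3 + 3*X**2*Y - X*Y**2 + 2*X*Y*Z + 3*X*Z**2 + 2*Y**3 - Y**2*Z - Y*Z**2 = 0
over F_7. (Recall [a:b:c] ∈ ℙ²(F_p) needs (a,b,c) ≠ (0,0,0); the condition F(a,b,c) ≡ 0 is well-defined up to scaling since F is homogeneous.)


F(5,0,5) ≡ 6 (mod 7); P is NOT on the curve.

Evaluate F(5, 0, 5) term-by-term (mod 7).
  -2*X**3 ↦ -2·125·1·1 = -250
  3*X**2*Y ↦ 3·25·0·1 = 0
  -X*Y**2 ↦ -1·5·0·1 = 0
  2*X*Y*Z ↦ 2·5·0·5 = 0
  3*X*Z**2 ↦ 3·5·1·25 = 375
  2*Y**3 ↦ 2·1·0·1 = 0
  -Y**2*Z ↦ -1·1·0·5 = 0
  -Y*Z**2 ↦ -1·1·0·25 = 0
Sum: F(5, 0, 5) = (-250) + (0) + (0) + (0) + (375) + (0) + (0) + (0) = 125.
Reducing mod 7: 125 ≡ 6 (mod 7).
Since F(a, b, c) ≡ 6 ≠ 0 (mod 7), P does NOT lie on the curve.


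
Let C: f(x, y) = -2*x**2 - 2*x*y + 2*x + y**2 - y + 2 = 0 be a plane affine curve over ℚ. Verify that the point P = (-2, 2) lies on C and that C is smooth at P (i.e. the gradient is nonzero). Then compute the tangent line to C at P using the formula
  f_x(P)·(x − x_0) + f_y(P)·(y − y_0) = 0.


Tangent line at P: 6*x + 7*y - 2 = 0.

Step 1: f(-2, 2) = 0, so P lies on C.
Step 2: partial derivatives
  f_x(x, y) = -4*x - 2*y + 2, f_y(x, y) = -2*x + 2*y - 1.
  f_x(P) = 6, f_y(P) = 7 (gradient nonzero, so P is smooth).
Step 3: tangent line at P: 6·(x − -2) + 7·(y − 2) = 0.
Expanding: 6*x + 7*y - 2 = 0.


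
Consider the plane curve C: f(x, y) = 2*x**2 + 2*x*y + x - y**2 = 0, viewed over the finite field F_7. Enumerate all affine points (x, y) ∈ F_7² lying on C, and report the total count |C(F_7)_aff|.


Affine F_7-points: {(0, 0), (1, 3), (1, 6), (2, 2), (3, 0), (3, 6), (6, 2), (6, 3)}; count = 8.

For each of the 49 pairs (x, y) ∈ F_7², evaluate f(x, y) mod 7. Record the zeros.
  x = 0: [0↦0, 1↦6, 2↦3, 3↦5, 4↦5, 5↦3, 6↦6]  zeros at y ∈ {0}
  x = 1: [0↦3, 1↦4, 2↦3, 3↦0, 4↦2, 5↦2, 6↦0]  zeros at y ∈ {3, 6}
  x = 2: [0↦3, 1↦6, 2↦0, 3↦6, 4↦3, 5↦5, 6↦5]  zeros at y ∈ {2}
  x = 3: [0↦0, 1↦5, 2↦1, 3↦2, 4↦1, 5↦5, 6↦0]  zeros at y ∈ {0, 6}
  x = 4: [0↦1, 1↦1, 2↦6, 3↦2, 4↦3, 5↦2, 6↦6]  zeros at y ∈ ∅
  x = 5: [0↦6, 1↦1, 2↦1, 3↦6, 4↦2, 5↦3, 6↦2]  zeros at y ∈ ∅
  x = 6: [0↦1, 1↦5, 2↦0, 3↦0, 4↦5, 5↦1, 6↦2]  zeros at y ∈ {2, 3}
Collecting zeros: affine points = {(0, 0), (1, 3), (1, 6), (2, 2), (3, 0), (3, 6), (6, 2), (6, 3)}.
Total count |C(F_7)_aff| = 8.


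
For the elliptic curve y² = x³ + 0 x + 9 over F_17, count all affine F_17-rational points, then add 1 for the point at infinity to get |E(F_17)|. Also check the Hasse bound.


Affine points = {(0, 3), (0, 14), (2, 0), (3, 6), (3, 11), (5, 7), (5, 10), (6, 2), (6, 15), (13, 8), (13, 9), (14, 4), (14, 13), (15, 1), (15, 16), (16, 5), (16, 12)}; affine count = 17; |E(F_17)| = 18.

Discriminant check: Δ ∝ 4a³ + 27b² = 4·0³ + 27·9² = 4·0 + 27·81 ≡ 11 (mod 17). Nonzero ⇒ E is nonsingular.
For each x ∈ F_17, compute rhs = x³ + 0·x + 9 mod 17, then count y ∈ F_17 with y² ≡ rhs.
  x = 0: rhs = 9, matching y values: 3, 14 (2 points).
  x = 1: rhs = 10, matching y values: none (0 points).
  x = 2: rhs = 0, matching y values: 0 (1 points).
  x = 3: rhs = 2, matching y values: 6, 11 (2 points).
  x = 4: rhs = 5, matching y values: none (0 points).
  x = 5: rhs = 15, matching y values: 7, 10 (2 points).
  x = 6: rhs = 4, matching y values: 2, 15 (2 points).
  x = 7: rhs = 12, matching y values: none (0 points).
  x = 8: rhs = 11, matching y values: none (0 points).
  x = 9: rhs = 7, matching y values: none (0 points).
  x = 10: rhs = 6, matching y values: none (0 points).
  x = 11: rhs = 14, matching y values: none (0 points).
  x = 12: rhs = 3, matching y values: none (0 points).
  x = 13: rhs = 13, matching y values: 8, 9 (2 points).
  x = 14: rhs = 16, matching y values: 4, 13 (2 points).
  x = 15: rhs = 1, matching y values: 1, 16 (2 points).
  x = 16: rhs = 8, matching y values: 5, 12 (2 points).
Total affine count: 17.
Full point count |E(F_17)| = 17 + 1 = 18.
Hasse bound: |18 − (17+1)| = |0| = 0 ≤ 2√17 ≈ 8.2462 ✓.


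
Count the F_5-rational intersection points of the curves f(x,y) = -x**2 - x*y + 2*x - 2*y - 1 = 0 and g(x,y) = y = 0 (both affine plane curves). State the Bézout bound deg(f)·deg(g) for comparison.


Common zeros: {(1, 0)}; count = 1; Bézout bound = 2.

deg(f) = 2, deg(g) = 1, so Bézout bound = 2.
Scan x ∈ F_5. For each x, list the y ∈ F_5 with f(x, y) ≡ 0 and those with g(x, y) ≡ 0 (mod 5); the common zeros in that column are the intersection.
  x = 0: f ≡ 0 at y ∈ {2}; g ≡ 0 at y ∈ {0}; common: ∅.
  x = 1: f ≡ 0 at y ∈ {0}; g ≡ 0 at y ∈ {0}; common: {0}.
  x = 2: f ≡ 0 at y ∈ {1}; g ≡ 0 at y ∈ {0}; common: ∅.
  x = 3: f ≡ 0 at y ∈ ∅; g ≡ 0 at y ∈ {0}; common: ∅.
  x = 4: f ≡ 0 at y ∈ {1}; g ≡ 0 at y ∈ {0}; common: ∅.
Collecting: common zeros = {(1, 0)}, so the count is 1.
Comparison with the Bézout bound: 1 ≤ 2 = deg(f)·deg(g), as expected for curves with no common component (the affine F_5-count falls short of the bound because intersections may lie at infinity, over extension fields, or carry multiplicity).


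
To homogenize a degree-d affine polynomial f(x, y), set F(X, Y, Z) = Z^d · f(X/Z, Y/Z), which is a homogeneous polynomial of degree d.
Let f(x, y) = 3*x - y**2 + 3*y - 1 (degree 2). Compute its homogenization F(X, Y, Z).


F(X, Y, Z) = 3*X*Z - Y**2 + 3*Y*Z - Z**2

deg(f) = 2.
Substitute x = X/Z, y = Y/Z into f, then multiply by Z^2.
  monomial 3·x^1·y^0 ↦ 3·X^1·Y^0·Z^1.
  monomial -1·x^0·y^2 ↦ -1·X^0·Y^2·Z^0.
  monomial 3·x^0·y^1 ↦ 3·X^0·Y^1·Z^1.
  monomial -1·x^0·y^0 ↦ -1·X^0·Y^0·Z^2.
Collecting: F(X, Y, Z) = 3*X*Z - Y**2 + 3*Y*Z - Z**2.
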